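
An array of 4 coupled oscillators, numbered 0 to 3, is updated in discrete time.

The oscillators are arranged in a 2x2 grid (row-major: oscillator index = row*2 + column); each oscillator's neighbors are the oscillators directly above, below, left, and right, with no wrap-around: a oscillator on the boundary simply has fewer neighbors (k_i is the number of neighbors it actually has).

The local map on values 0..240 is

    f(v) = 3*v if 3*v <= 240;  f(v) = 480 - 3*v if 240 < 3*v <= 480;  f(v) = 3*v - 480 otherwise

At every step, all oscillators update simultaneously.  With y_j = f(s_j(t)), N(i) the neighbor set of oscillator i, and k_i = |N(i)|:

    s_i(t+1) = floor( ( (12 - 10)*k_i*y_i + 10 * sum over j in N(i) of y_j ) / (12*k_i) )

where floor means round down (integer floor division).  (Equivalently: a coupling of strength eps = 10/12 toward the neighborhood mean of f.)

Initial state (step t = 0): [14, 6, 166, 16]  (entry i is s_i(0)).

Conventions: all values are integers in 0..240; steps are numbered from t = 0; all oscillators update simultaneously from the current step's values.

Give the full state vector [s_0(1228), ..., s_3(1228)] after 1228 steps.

Simulating step by step:
t=0: [14, 6, 166, 16]
t=1: [22, 40, 40, 23]
t=2: [111, 76, 76, 111]
t=3: [214, 160, 160, 214]
t=4: [27, 135, 135, 27]
t=5: [76, 80, 80, 76]
t=6: [238, 230, 230, 238]
t=7: [214, 230, 230, 214]
t=8: [202, 170, 170, 202]
t=9: [46, 110, 110, 46]
t=10: [148, 140, 140, 148]
t=11: [56, 40, 40, 56]
t=12: [128, 160, 160, 128]
t=13: [16, 80, 80, 16]
t=14: [208, 80, 80, 208]
t=15: [224, 160, 160, 224]
t=16: [32, 160, 160, 32]
t=17: [16, 80, 80, 16]

Answer: [32, 160, 160, 32]
Key observation: The state at step 13, [16, 80, 80, 16], reappears at step 17: the system is in a cycle of period 4 from step 13 on.  Therefore the state at step 1228 equals the state at step 13 + ((1228 - 13) mod 4) = 16, which is [32, 160, 160, 32].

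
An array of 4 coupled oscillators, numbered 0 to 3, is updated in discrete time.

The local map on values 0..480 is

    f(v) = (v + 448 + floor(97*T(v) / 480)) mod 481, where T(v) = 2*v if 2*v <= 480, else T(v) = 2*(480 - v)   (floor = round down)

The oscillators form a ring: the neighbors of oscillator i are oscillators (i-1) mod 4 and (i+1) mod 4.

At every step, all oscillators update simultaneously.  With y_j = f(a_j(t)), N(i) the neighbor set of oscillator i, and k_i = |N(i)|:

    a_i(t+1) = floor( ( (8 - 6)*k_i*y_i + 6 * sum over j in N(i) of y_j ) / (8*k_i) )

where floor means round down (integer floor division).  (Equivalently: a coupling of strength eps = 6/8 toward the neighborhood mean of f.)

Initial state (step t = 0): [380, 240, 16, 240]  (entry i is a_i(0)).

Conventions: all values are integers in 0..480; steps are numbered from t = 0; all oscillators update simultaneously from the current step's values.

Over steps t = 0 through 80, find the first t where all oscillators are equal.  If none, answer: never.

Answer: 5
Key observation: Synchronization is absorbing here: once all oscillators are equal they stay equal, and step 5 is the first all-equal step.

Derivation:
t=0: [380, 240, 16, 240]  (not all equal)
t=1: [324, 397, 345, 397]  (not all equal)
t=2: [386, 369, 389, 369]  (not all equal)
t=3: [382, 388, 383, 388]  (not all equal)
t=4: [391, 389, 391, 389]  (not all equal)
t=5: [392, 392, 392, 392]  (all equal)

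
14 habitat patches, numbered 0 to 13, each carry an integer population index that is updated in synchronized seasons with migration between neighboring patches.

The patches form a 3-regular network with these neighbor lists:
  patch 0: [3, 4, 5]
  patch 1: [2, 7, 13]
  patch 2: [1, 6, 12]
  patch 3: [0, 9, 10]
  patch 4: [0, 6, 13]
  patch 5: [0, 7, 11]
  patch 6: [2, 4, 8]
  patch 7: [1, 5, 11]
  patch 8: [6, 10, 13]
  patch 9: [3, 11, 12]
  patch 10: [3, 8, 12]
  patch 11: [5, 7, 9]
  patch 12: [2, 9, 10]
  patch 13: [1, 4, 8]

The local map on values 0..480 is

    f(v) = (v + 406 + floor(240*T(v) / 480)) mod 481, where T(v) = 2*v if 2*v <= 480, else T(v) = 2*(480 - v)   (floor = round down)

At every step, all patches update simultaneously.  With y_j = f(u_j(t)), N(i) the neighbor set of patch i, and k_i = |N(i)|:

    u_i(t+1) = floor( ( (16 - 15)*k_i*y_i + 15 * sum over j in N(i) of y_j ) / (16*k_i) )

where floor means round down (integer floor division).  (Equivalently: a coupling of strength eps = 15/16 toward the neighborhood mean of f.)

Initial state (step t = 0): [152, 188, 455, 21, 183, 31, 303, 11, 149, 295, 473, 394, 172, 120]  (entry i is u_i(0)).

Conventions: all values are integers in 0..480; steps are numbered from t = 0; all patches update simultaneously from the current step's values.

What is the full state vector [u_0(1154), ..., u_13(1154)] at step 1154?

Answer: [405, 405, 405, 405, 405, 405, 405, 405, 405, 405, 405, 405, 405, 405]
Key observation: The state at step 2, [405, 405, 405, 405, 405, 405, 405, 405, 405, 405, 405, 405, 405, 405], reappears at step 3: the system is in a cycle of period 1 from step 2 on.  Therefore the state at step 1154 equals the state at step 2 + ((1154 - 2) mod 1) = 2, which is [405, 405, 405, 405, 405, 405, 405, 405, 405, 405, 405, 405, 405, 405].

Derivation:
t=0: [152, 188, 455, 21, 183, 31, 303, 11, 149, 295, 473, 394, 172, 120]
t=1: [391, 330, 330, 352, 267, 361, 312, 393, 318, 375, 319, 431, 396, 265]
t=2: [405, 405, 405, 405, 405, 405, 405, 405, 405, 405, 405, 405, 405, 405]
t=3: [405, 405, 405, 405, 405, 405, 405, 405, 405, 405, 405, 405, 405, 405]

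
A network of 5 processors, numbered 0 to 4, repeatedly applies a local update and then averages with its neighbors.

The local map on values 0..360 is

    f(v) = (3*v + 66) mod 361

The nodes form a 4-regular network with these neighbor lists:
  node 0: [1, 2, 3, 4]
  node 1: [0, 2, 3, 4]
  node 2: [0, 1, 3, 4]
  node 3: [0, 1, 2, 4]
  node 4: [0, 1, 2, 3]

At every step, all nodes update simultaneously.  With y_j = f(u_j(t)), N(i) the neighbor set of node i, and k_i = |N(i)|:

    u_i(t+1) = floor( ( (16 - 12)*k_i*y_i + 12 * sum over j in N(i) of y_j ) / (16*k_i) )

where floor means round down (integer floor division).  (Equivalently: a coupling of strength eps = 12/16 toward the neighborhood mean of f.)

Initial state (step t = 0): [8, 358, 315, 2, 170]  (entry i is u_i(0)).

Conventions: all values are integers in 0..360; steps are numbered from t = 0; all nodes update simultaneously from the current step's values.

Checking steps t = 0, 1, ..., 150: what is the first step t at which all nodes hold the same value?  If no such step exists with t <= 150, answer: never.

Simulating step by step:
t=0: [8, 358, 315, 2, 170]  (not all equal)
t=1: [141, 139, 153, 140, 149]  (not all equal)
t=2: [137, 137, 139, 137, 139]  (not all equal)
t=3: [118, 118, 118, 118, 118]  (all equal)

Answer: 3
Key observation: Synchronization is absorbing here: once all nodes are equal they stay equal, and step 3 is the first all-equal step.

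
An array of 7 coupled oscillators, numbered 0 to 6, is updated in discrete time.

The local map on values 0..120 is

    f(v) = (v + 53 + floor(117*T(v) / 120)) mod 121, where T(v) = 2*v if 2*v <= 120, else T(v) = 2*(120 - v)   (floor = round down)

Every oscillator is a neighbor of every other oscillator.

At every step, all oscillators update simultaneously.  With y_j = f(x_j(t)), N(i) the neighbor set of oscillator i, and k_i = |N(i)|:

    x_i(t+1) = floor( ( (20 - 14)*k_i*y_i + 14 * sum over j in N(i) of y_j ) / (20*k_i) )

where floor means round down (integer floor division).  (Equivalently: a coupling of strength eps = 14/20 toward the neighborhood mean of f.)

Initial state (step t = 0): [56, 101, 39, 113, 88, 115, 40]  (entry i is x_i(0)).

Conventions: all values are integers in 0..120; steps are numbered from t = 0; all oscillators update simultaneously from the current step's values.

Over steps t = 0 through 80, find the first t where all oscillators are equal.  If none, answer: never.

Simulating step by step:
t=0: [56, 101, 39, 113, 88, 115, 40]  (not all equal)
t=1: [71, 66, 62, 64, 68, 63, 62]  (not all equal)
t=2: [102, 103, 104, 104, 103, 104, 104]  (not all equal)
t=3: [67, 67, 67, 67, 67, 67, 67]  (all equal)

Answer: 3
Key observation: Synchronization is absorbing here: once all oscillators are equal they stay equal, and step 3 is the first all-equal step.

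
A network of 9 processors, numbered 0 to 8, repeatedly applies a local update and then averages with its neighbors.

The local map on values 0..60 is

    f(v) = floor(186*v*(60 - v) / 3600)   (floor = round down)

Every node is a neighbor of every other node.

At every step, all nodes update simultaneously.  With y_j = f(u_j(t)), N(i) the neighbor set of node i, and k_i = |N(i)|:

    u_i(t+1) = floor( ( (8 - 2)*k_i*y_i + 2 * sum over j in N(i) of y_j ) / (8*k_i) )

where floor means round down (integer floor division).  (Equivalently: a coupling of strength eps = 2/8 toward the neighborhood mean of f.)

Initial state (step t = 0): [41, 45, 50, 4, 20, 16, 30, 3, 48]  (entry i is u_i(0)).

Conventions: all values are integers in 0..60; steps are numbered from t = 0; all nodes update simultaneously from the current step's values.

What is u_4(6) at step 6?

Simulating step by step:
t=0: [41, 45, 50, 4, 20, 16, 30, 3, 48]
t=1: [37, 32, 26, 16, 37, 34, 41, 14, 29]
t=2: [42, 44, 44, 37, 42, 44, 40, 35, 44]
t=3: [39, 36, 36, 41, 39, 36, 40, 43, 36]
t=4: [42, 43, 43, 40, 42, 43, 41, 38, 43]
t=5: [38, 37, 37, 40, 38, 37, 39, 41, 37]
t=6: [42, 42, 42, 41, 42, 42, 42, 40, 42]

Answer: u_4(6) = 42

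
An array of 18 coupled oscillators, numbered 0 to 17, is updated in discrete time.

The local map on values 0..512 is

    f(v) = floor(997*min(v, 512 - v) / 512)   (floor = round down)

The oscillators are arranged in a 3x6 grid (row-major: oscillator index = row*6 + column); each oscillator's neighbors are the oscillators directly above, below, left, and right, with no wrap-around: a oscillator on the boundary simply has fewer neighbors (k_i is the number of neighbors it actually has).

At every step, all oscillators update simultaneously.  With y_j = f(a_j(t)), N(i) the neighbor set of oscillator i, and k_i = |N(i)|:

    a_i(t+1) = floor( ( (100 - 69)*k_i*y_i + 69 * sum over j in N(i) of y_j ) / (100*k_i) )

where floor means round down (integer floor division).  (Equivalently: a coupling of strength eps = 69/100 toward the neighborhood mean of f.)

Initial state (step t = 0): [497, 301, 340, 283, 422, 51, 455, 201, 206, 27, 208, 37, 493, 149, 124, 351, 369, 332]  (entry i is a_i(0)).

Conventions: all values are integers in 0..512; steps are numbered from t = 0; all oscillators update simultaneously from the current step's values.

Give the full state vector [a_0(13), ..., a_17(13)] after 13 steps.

Answer: [216, 295, 354, 275, 218, 237, 228, 322, 411, 358, 343, 349, 276, 356, 442, 439, 446, 445]

Derivation:
t=0: [497, 301, 340, 283, 422, 51, 455, 201, 206, 27, 208, 37, 493, 149, 124, 351, 369, 332]
t=1: [188, 300, 392, 266, 272, 115, 138, 330, 299, 285, 225, 218, 149, 243, 305, 228, 331, 229]
t=2: [348, 346, 372, 411, 406, 376, 315, 380, 375, 443, 426, 385, 345, 387, 430, 412, 414, 405]
t=3: [342, 295, 264, 201, 208, 238, 325, 289, 224, 183, 185, 223, 316, 245, 210, 171, 189, 215]
t=4: [373, 417, 436, 407, 404, 432, 376, 427, 424, 372, 381, 419, 408, 429, 412, 363, 369, 406]
t=5: [238, 190, 174, 207, 206, 182, 228, 185, 187, 243, 241, 197, 209, 178, 203, 261, 258, 222]
t=6: [423, 381, 366, 403, 406, 380, 420, 374, 382, 444, 447, 407, 398, 374, 397, 464, 472, 436]
t=7: [203, 245, 253, 208, 200, 221, 207, 247, 234, 158, 145, 185, 222, 246, 210, 128, 108, 142]
t=8: [426, 462, 460, 398, 377, 391, 425, 461, 432, 335, 305, 338, 438, 452, 398, 289, 250, 282]
t=9: [143, 114, 140, 231, 278, 279, 146, 123, 180, 315, 371, 354, 142, 142, 230, 376, 445, 422]
t=10: [260, 249, 318, 394, 411, 403, 270, 269, 339, 349, 304, 302, 278, 306, 343, 302, 204, 205]
t=11: [481, 458, 358, 275, 255, 274, 472, 438, 362, 335, 352, 360, 441, 413, 365, 366, 401, 401]
t=12: [81, 148, 290, 404, 437, 416, 102, 159, 275, 339, 329, 319, 135, 190, 265, 282, 253, 243]
t=13: [216, 295, 354, 275, 218, 237, 228, 322, 411, 358, 343, 349, 276, 356, 442, 439, 446, 445]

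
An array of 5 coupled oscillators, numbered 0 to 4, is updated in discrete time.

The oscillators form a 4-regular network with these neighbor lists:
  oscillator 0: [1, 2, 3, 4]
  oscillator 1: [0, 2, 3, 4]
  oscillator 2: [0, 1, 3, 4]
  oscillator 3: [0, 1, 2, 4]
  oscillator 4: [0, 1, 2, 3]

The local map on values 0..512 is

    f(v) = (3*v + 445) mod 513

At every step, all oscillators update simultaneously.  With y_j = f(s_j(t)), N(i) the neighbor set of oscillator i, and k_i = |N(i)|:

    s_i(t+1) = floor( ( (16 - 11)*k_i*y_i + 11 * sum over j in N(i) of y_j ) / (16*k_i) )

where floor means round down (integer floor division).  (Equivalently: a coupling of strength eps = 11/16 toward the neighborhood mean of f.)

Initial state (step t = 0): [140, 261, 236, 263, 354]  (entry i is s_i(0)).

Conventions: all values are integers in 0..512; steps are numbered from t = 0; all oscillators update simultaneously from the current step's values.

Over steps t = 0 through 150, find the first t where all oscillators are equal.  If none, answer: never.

Simulating step by step:
t=0: [140, 261, 236, 263, 354]  (not all equal)
t=1: [284, 263, 253, 264, 303]  (not all equal)
t=2: [243, 234, 230, 235, 251]  (not all equal)
t=3: [136, 132, 131, 133, 140]  (not all equal)
t=4: [335, 334, 333, 334, 337]  (not all equal)
t=5: [422, 422, 422, 422, 423]  (not all equal)
t=6: [172, 172, 172, 172, 172]  (all equal)

Answer: 6
Key observation: Synchronization is absorbing here: once all oscillators are equal they stay equal, and step 6 is the first all-equal step.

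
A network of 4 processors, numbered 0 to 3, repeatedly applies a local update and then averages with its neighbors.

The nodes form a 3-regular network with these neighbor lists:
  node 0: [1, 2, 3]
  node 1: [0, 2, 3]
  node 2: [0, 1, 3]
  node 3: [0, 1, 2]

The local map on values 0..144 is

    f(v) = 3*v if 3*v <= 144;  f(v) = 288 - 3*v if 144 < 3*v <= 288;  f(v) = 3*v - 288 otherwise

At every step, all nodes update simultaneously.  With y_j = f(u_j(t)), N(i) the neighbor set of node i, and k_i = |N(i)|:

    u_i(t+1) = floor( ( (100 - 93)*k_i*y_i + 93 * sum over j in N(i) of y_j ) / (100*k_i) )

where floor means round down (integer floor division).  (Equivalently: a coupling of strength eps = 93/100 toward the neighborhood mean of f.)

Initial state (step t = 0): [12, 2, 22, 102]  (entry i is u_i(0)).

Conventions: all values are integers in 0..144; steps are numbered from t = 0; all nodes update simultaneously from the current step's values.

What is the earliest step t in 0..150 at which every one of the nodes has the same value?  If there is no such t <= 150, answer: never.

Answer: 8
Key observation: Synchronization is absorbing here: once all nodes are equal they stay equal, and step 8 is the first all-equal step.

Derivation:
t=0: [12, 2, 22, 102]  (not all equal)
t=1: [30, 37, 23, 34]  (not all equal)
t=2: [93, 88, 98, 90]  (not all equal)
t=3: [15, 11, 16, 13]  (not all equal)
t=4: [40, 43, 39, 41]  (not all equal)
t=5: [122, 120, 123, 122]  (not all equal)
t=6: [77, 78, 76, 77]  (not all equal)
t=7: [57, 57, 56, 57]  (not all equal)
t=8: [117, 117, 117, 117]  (all equal)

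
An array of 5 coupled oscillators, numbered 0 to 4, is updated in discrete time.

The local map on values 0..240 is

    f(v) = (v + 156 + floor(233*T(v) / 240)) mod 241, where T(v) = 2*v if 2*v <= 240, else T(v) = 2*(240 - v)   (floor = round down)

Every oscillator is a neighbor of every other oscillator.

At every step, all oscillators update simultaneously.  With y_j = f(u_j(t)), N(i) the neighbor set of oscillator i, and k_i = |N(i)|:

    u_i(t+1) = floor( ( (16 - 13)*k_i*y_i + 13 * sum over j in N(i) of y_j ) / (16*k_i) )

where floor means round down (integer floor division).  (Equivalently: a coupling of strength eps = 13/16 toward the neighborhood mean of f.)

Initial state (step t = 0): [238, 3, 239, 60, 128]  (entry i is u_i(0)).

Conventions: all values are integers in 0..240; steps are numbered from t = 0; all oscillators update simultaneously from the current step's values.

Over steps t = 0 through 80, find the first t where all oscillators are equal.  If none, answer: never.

Answer: 2
Key observation: Synchronization is absorbing here: once all oscillators are equal they stay equal, and step 2 is the first all-equal step.

Derivation:
t=0: [238, 3, 239, 60, 128]  (not all equal)
t=1: [116, 116, 116, 117, 118]  (not all equal)
t=2: [16, 16, 16, 16, 16]  (all equal)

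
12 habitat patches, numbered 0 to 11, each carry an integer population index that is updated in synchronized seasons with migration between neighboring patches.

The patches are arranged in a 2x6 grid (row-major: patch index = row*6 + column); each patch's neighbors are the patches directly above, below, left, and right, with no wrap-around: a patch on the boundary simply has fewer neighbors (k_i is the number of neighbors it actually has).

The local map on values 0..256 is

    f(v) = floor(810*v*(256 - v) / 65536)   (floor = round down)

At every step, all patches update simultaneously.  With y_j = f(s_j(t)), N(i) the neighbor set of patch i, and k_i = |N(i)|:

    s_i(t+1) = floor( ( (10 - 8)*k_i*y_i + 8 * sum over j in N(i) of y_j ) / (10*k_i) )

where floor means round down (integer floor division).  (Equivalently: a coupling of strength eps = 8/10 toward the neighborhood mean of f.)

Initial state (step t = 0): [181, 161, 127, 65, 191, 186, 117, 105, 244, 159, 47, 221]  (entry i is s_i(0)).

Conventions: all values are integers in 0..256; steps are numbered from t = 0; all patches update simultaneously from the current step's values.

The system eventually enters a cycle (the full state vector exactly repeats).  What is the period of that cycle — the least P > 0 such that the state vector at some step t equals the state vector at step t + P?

Simulating step by step:
t=0: [181, 161, 127, 65, 191, 186, 117, 105, 244, 159, 47, 221]
t=1: [189, 188, 141, 175, 146, 131, 185, 152, 163, 120, 141, 131]
t=2: [159, 178, 178, 194, 193, 200, 172, 174, 196, 190, 200, 201]
t=3: [177, 177, 157, 156, 143, 142, 182, 166, 162, 145, 144, 137]
t=4: [169, 180, 185, 195, 197, 200, 175, 177, 190, 194, 199, 199]
t=5: [173, 171, 157, 150, 141, 140, 176, 167, 159, 147, 142, 139]
t=6: [176, 183, 189, 196, 198, 200, 178, 181, 190, 195, 199, 200]
t=7: [169, 165, 154, 147, 141, 139, 170, 164, 156, 146, 141, 138]
t=8: [182, 186, 192, 197, 199, 200, 182, 185, 192, 196, 199, 200]
t=9: [163, 159, 151, 144, 140, 138, 164, 159, 152, 144, 140, 138]
t=10: [187, 190, 194, 198, 200, 200, 188, 190, 194, 198, 200, 200]
t=11: [156, 153, 147, 142, 138, 138, 156, 153, 147, 142, 138, 138]
t=12: [192, 194, 197, 199, 200, 201, 192, 194, 197, 199, 200, 201]
t=13: [149, 147, 143, 140, 138, 136, 149, 147, 143, 140, 138, 136]
t=14: [197, 198, 199, 200, 200, 201, 197, 198, 199, 200, 200, 201]
t=15: [142, 141, 139, 138, 137, 136, 142, 141, 139, 138, 137, 136]
t=16: [200, 200, 200, 201, 201, 201, 200, 200, 200, 201, 201, 201]
t=17: [138, 138, 137, 136, 136, 136, 138, 138, 137, 136, 136, 136]
t=18: [201, 201, 201, 201, 201, 201, 201, 201, 201, 201, 201, 201]
t=19: [136, 136, 136, 136, 136, 136, 136, 136, 136, 136, 136, 136]
t=20: [201, 201, 201, 201, 201, 201, 201, 201, 201, 201, 201, 201]

Answer: 2
Key observation: The state at step 18, [201, 201, 201, 201, 201, 201, 201, 201, 201, 201, 201, 201], reappears at step 20 — and no state repeats earlier — so the cycle the system enters has period 2.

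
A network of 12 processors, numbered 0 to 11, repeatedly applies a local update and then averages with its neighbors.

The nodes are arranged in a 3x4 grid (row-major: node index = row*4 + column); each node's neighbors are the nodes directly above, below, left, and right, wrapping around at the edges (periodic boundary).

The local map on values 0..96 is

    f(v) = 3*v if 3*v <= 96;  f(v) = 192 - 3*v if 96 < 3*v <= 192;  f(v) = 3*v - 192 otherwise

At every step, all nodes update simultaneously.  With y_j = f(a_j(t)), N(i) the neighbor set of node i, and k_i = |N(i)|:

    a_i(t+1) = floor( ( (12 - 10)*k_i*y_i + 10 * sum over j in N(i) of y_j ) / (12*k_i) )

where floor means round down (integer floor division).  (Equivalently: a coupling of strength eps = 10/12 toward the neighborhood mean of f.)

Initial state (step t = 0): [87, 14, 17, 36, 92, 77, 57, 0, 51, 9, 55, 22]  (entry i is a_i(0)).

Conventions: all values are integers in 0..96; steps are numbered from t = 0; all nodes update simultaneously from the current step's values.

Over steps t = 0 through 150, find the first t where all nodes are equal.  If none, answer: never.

Simulating step by step:
t=0: [87, 14, 17, 36, 92, 77, 57, 0, 51, 9, 55, 22]  (not all equal)
t=1: [63, 45, 44, 52, 44, 42, 27, 53, 57, 35, 38, 42]  (not all equal)
t=2: [36, 54, 62, 39, 35, 70, 62, 56, 48, 60, 74, 46]  (not all equal)
t=3: [64, 30, 30, 47, 50, 31, 17, 50, 57, 28, 21, 45]  (not all equal)
t=4: [42, 70, 68, 47, 39, 71, 68, 48, 41, 69, 69, 46]  (not all equal)
t=5: [55, 26, 22, 46, 55, 28, 22, 48, 55, 28, 21, 47]  (not all equal)
t=6: [43, 67, 65, 49, 43, 67, 65, 49, 43, 66, 66, 48]  (not all equal)
t=7: [48, 18, 13, 40, 48, 18, 13, 40, 48, 19, 13, 41]  (not all equal)
t=8: [54, 50, 49, 59, 54, 50, 49, 59, 54, 50, 49, 59]  (not all equal)
t=9: [29, 40, 38, 24, 29, 40, 38, 24, 29, 40, 38, 24]  (not all equal)
t=10: [80, 76, 75, 76, 80, 76, 75, 76, 80, 76, 75, 76]  (not all equal)
t=11: [43, 37, 34, 37, 43, 37, 34, 37, 43, 37, 34, 37]  (not all equal)
t=12: [70, 79, 86, 79, 70, 79, 86, 79, 70, 79, 86, 79]  (not all equal)
t=13: [29, 43, 57, 43, 29, 43, 57, 43, 29, 43, 57, 43]  (not all equal)
t=14: [77, 59, 38, 59, 77, 59, 38, 59, 77, 59, 38, 59]  (not all equal)
t=15: [29, 33, 51, 33, 29, 33, 51, 33, 29, 33, 51, 33]  (not all equal)
t=16: [89, 80, 61, 80, 89, 80, 61, 80, 89, 80, 61, 80]  (not all equal)
t=17: [63, 45, 25, 45, 63, 45, 25, 45, 63, 45, 25, 45]  (not all equal)
t=18: [25, 49, 67, 49, 25, 49, 67, 49, 25, 49, 67, 49]  (not all equal)
t=19: [62, 43, 24, 43, 62, 43, 24, 43, 62, 43, 24, 43]  (not all equal)
t=20: [29, 53, 68, 53, 29, 53, 68, 53, 29, 53, 68, 53]  (not all equal)
t=21: [64, 39, 20, 39, 64, 39, 20, 39, 64, 39, 20, 39]  (not all equal)
t=22: [31, 56, 66, 56, 31, 56, 66, 56, 31, 56, 66, 56]  (not all equal)
t=23: [64, 34, 13, 34, 64, 34, 13, 34, 64, 34, 13, 34]  (not all equal)
t=24: [37, 60, 60, 60, 37, 60, 60, 60, 37, 60, 60, 60]  (not all equal)
t=25: [52, 26, 12, 26, 52, 26, 12, 26, 52, 26, 12, 26]  (not all equal)
t=26: [53, 60, 53, 60, 53, 60, 53, 60, 53, 60, 53, 60]  (not all equal)
t=27: [24, 20, 24, 20, 24, 20, 24, 20, 24, 20, 24, 20]  (not all equal)
t=28: [67, 65, 67, 65, 67, 65, 67, 65, 67, 65, 67, 65]  (not all equal)
t=29: [6, 5, 6, 5, 6, 5, 6, 5, 6, 5, 6, 5]  (not all equal)
t=30: [16, 16, 16, 16, 16, 16, 16, 16, 16, 16, 16, 16]  (all equal)

Answer: 30
Key observation: Synchronization is absorbing here: once all nodes are equal they stay equal, and step 30 is the first all-equal step.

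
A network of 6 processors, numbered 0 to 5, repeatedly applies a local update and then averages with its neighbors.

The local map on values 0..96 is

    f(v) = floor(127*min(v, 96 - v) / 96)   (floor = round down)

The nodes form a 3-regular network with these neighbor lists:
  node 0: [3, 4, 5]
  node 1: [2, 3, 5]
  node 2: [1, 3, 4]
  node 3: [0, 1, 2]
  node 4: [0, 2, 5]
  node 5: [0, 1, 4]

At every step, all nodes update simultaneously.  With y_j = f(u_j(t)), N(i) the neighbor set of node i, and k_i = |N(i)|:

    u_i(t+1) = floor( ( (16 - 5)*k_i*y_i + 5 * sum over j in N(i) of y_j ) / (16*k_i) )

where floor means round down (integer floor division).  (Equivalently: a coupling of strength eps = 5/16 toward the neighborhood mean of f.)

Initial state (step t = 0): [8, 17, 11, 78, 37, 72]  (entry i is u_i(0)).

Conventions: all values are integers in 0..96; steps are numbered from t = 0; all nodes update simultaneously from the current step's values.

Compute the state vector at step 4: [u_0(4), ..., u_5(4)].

Answer: [51, 50, 50, 45, 57, 57]

Derivation:
t=0: [8, 17, 11, 78, 37, 72]
t=1: [17, 22, 19, 20, 38, 29]
t=2: [27, 29, 28, 25, 43, 36]
t=3: [38, 38, 38, 34, 50, 45]
t=4: [51, 50, 50, 45, 57, 57]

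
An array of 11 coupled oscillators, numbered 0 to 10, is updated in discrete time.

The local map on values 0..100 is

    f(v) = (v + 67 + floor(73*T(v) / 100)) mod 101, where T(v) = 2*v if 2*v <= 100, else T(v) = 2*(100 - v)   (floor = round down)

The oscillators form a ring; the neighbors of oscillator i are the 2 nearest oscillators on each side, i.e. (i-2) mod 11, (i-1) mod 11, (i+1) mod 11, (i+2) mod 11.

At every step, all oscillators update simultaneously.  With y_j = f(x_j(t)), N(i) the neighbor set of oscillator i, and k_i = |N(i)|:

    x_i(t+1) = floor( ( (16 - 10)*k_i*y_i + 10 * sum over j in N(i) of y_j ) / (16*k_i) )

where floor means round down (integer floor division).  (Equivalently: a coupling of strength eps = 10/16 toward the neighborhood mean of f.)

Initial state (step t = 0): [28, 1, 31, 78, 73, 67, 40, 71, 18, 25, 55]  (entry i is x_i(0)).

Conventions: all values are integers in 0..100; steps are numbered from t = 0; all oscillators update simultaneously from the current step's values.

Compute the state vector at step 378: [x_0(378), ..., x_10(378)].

Simulating step by step:
t=0: [28, 1, 31, 78, 73, 67, 40, 71, 18, 25, 55]
t=1: [47, 63, 55, 70, 70, 76, 62, 58, 43, 42, 54]
t=2: [81, 83, 82, 80, 80, 79, 79, 78, 77, 76, 80]
t=3: [74, 73, 74, 74, 74, 75, 75, 75, 75, 75, 75]
t=4: [77, 77, 77, 77, 77, 77, 77, 77, 77, 77, 77]
t=5: [76, 76, 76, 76, 76, 76, 76, 76, 76, 76, 76]
t=6: [77, 77, 77, 77, 77, 77, 77, 77, 77, 77, 77]

Answer: [77, 77, 77, 77, 77, 77, 77, 77, 77, 77, 77]
Key observation: The state at step 4, [77, 77, 77, 77, 77, 77, 77, 77, 77, 77, 77], reappears at step 6: the system is in a cycle of period 2 from step 4 on.  Therefore the state at step 378 equals the state at step 4 + ((378 - 4) mod 2) = 4, which is [77, 77, 77, 77, 77, 77, 77, 77, 77, 77, 77].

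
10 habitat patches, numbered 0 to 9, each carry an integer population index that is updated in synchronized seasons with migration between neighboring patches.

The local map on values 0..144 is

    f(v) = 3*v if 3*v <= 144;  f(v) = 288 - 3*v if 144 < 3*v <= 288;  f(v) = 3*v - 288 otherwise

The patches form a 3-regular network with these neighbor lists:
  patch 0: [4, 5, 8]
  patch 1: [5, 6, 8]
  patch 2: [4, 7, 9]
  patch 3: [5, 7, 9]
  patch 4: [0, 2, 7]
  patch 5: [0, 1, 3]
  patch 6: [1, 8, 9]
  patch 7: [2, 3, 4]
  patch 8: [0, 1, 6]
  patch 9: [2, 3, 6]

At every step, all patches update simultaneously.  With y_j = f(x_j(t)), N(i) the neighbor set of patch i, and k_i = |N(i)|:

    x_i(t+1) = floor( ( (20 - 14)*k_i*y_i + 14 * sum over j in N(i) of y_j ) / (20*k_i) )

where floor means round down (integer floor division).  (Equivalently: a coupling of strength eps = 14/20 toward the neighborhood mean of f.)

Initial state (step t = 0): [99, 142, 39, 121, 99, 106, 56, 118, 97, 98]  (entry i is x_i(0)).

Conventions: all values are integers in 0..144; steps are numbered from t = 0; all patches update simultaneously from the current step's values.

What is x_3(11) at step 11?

Simulating step by step:
t=0: [99, 142, 39, 121, 99, 106, 56, 118, 97, 98]
t=1: [12, 77, 54, 46, 47, 60, 70, 66, 63, 74]
t=2: [92, 83, 107, 103, 101, 86, 75, 121, 69, 99]
t=3: [33, 52, 33, 32, 32, 25, 49, 38, 50, 30]
t=4: [101, 122, 99, 93, 101, 98, 126, 102, 128, 105]
t=5: [31, 68, 16, 14, 14, 25, 73, 13, 71, 33]
t=6: [72, 76, 56, 62, 54, 73, 80, 42, 79, 66]
t=7: [79, 57, 115, 97, 112, 75, 61, 119, 57, 90]
t=8: [68, 101, 48, 35, 55, 58, 90, 45, 98, 43]
t=9: [81, 36, 133, 119, 121, 81, 40, 127, 29, 101]
t=10: [61, 91, 76, 56, 80, 65, 85, 87, 89, 74]
t=11: [69, 38, 50, 79, 59, 83, 33, 61, 42, 69]

Answer: x_3(11) = 79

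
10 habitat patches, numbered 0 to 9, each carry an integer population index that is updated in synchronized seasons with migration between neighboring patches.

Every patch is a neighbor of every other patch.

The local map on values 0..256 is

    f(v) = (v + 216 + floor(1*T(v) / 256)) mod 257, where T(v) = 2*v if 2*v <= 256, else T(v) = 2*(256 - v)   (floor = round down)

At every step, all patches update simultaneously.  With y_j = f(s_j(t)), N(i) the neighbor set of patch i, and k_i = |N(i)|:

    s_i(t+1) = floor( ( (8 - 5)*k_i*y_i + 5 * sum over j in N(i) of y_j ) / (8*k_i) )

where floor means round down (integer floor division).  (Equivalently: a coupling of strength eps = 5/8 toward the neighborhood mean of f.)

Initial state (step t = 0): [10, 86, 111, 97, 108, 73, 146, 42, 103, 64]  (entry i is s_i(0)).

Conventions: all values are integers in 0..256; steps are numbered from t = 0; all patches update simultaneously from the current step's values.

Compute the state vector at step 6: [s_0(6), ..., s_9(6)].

Answer: [90, 92, 92, 92, 92, 92, 92, 92, 92, 92]

Derivation:
t=0: [10, 86, 111, 97, 108, 73, 146, 42, 103, 64]
t=1: [116, 61, 69, 64, 68, 57, 79, 48, 66, 54]
t=2: [41, 25, 27, 25, 27, 23, 30, 21, 26, 22]
t=3: [150, 224, 224, 224, 224, 223, 225, 223, 224, 223]
t=4: [155, 177, 177, 177, 177, 177, 178, 177, 177, 177]
t=5: [127, 134, 134, 134, 134, 134, 134, 134, 134, 134]
t=6: [90, 92, 92, 92, 92, 92, 92, 92, 92, 92]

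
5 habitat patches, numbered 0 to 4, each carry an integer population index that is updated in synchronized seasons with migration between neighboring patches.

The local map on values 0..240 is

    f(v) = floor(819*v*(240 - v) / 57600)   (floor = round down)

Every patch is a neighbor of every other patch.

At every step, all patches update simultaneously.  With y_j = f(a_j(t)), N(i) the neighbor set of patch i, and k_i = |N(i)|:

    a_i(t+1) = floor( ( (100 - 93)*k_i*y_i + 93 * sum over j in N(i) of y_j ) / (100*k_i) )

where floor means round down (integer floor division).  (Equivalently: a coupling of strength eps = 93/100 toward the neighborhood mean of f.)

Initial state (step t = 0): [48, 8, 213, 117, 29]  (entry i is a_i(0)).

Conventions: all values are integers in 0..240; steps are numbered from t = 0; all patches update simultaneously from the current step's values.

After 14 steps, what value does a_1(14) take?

Simulating step by step:
t=0: [48, 8, 213, 117, 29]
t=1: [101, 118, 109, 89, 108]
t=2: [199, 199, 199, 201, 199]
t=3: [114, 114, 114, 115, 114]
t=4: [204, 204, 204, 204, 204]
t=5: [104, 104, 104, 104, 104]
t=6: [201, 201, 201, 201, 201]
t=7: [111, 111, 111, 111, 111]
t=8: [203, 203, 203, 203, 203]
t=9: [106, 106, 106, 106, 106]
t=10: [201, 201, 201, 201, 201]
t=11: [111, 111, 111, 111, 111]
t=12: [203, 203, 203, 203, 203]
t=13: [106, 106, 106, 106, 106]
t=14: [201, 201, 201, 201, 201]

Answer: a_1(14) = 201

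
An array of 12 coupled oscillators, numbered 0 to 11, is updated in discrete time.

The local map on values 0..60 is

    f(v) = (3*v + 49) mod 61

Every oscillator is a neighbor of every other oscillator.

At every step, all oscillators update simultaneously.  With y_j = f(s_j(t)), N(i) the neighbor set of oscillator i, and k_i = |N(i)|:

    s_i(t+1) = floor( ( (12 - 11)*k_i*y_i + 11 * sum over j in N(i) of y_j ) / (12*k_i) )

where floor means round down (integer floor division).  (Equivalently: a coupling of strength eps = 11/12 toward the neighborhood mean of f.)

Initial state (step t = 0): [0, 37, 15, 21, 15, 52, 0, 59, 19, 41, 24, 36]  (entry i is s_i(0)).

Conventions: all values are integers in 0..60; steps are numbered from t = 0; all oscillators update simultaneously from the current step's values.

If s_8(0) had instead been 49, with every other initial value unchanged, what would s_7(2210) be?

Answer: s_7(2210) = 17
Key observation: The state at step 1, [39, 39, 39, 39, 39, 39, 39, 39, 39, 39, 39, 39], reappears at step 11: the system is in a cycle of period 10 from step 1 on.  Therefore the state at step 2210 equals the state at step 1 + ((2210 - 1) mod 10) = 10, which is [17, 17, 17, 17, 17, 17, 17, 17, 17, 17, 17, 17].

Derivation:
t=0: [0, 37, 15, 21, 15, 52, 0, 59, 49, 41, 24, 36]
t=1: [39, 39, 39, 39, 39, 39, 39, 39, 39, 39, 39, 39]
t=2: [44, 44, 44, 44, 44, 44, 44, 44, 44, 44, 44, 44]
t=3: [59, 59, 59, 59, 59, 59, 59, 59, 59, 59, 59, 59]
t=4: [43, 43, 43, 43, 43, 43, 43, 43, 43, 43, 43, 43]
t=5: [56, 56, 56, 56, 56, 56, 56, 56, 56, 56, 56, 56]
t=6: [34, 34, 34, 34, 34, 34, 34, 34, 34, 34, 34, 34]
t=7: [29, 29, 29, 29, 29, 29, 29, 29, 29, 29, 29, 29]
t=8: [14, 14, 14, 14, 14, 14, 14, 14, 14, 14, 14, 14]
t=9: [30, 30, 30, 30, 30, 30, 30, 30, 30, 30, 30, 30]
t=10: [17, 17, 17, 17, 17, 17, 17, 17, 17, 17, 17, 17]
t=11: [39, 39, 39, 39, 39, 39, 39, 39, 39, 39, 39, 39]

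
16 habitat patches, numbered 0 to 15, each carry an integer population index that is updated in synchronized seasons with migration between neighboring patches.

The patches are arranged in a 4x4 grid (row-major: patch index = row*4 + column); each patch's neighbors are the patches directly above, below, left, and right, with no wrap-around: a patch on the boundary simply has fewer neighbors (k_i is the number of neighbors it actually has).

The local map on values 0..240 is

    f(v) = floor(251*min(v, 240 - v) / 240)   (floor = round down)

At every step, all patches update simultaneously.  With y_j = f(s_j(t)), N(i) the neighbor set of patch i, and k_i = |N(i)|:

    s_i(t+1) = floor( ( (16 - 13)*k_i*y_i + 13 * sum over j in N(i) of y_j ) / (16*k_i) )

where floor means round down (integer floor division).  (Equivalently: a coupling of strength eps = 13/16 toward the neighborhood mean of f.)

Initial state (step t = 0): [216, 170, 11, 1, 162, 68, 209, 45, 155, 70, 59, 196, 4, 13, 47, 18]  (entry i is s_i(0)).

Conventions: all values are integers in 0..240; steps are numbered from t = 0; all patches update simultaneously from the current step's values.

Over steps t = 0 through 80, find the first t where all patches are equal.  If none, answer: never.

Simulating step by step:
t=0: [216, 170, 11, 1, 162, 68, 209, 45, 155, 70, 59, 196, 4, 13, 47, 18]  (not all equal)
t=1: [67, 42, 30, 23, 65, 65, 44, 30, 59, 61, 52, 42, 41, 36, 34, 41]  (not all equal)
t=2: [57, 53, 36, 29, 66, 57, 45, 36, 58, 56, 48, 42, 47, 44, 42, 39]  (not all equal)
t=3: [61, 52, 42, 35, 61, 57, 45, 39, 58, 54, 48, 42, 52, 49, 44, 42]  (not all equal)
t=4: [59, 54, 45, 40, 61, 55, 47, 41, 58, 55, 48, 44, 55, 51, 47, 44]  (not all equal)
t=5: [59, 55, 48, 43, 60, 56, 49, 44, 59, 55, 50, 46, 56, 54, 49, 47]  (not all equal)
t=6: [59, 56, 50, 47, 60, 56, 51, 47, 59, 56, 51, 48, 58, 55, 52, 49]  (not all equal)
t=7: [60, 57, 53, 50, 60, 57, 53, 50, 60, 57, 53, 50, 59, 57, 53, 51]  (not all equal)
t=8: [60, 58, 55, 53, 61, 58, 55, 52, 60, 58, 55, 53, 60, 58, 55, 53]  (not all equal)
t=9: [61, 59, 57, 55, 61, 60, 57, 55, 61, 59, 57, 55, 61, 59, 57, 55]  (not all equal)
t=10: [62, 61, 59, 57, 62, 61, 59, 57, 62, 61, 59, 57, 62, 61, 59, 57]  (not all equal)
t=11: [63, 62, 61, 59, 63, 62, 61, 59, 63, 62, 61, 59, 63, 62, 61, 59]  (not all equal)
t=12: [64, 64, 62, 61, 64, 64, 62, 61, 64, 64, 62, 61, 64, 64, 62, 61]  (not all equal)
t=13: [66, 65, 64, 63, 66, 65, 64, 63, 66, 65, 64, 63, 66, 65, 64, 63]  (not all equal)
t=14: [68, 67, 66, 65, 68, 67, 66, 65, 68, 67, 66, 65, 68, 67, 66, 65]  (not all equal)
t=15: [70, 70, 68, 67, 70, 70, 68, 67, 70, 70, 68, 67, 70, 70, 68, 67]  (not all equal)
t=16: [73, 72, 71, 70, 73, 72, 71, 70, 73, 72, 71, 70, 73, 72, 71, 70]  (not all equal)
t=17: [75, 75, 74, 73, 75, 75, 74, 73, 75, 75, 74, 73, 75, 75, 74, 73]  (not all equal)
t=18: [78, 77, 77, 76, 78, 77, 77, 76, 78, 77, 77, 76, 78, 77, 77, 76]  (not all equal)
t=19: [80, 80, 79, 79, 80, 80, 79, 79, 80, 80, 79, 79, 80, 80, 79, 79]  (not all equal)
t=20: [83, 82, 82, 82, 83, 82, 82, 82, 83, 82, 82, 82, 83, 82, 82, 82]  (not all equal)
t=21: [85, 85, 85, 85, 85, 85, 85, 85, 85, 85, 85, 85, 85, 85, 85, 85]  (all equal)

Answer: 21
Key observation: Synchronization is absorbing here: once all patches are equal they stay equal, and step 21 is the first all-equal step.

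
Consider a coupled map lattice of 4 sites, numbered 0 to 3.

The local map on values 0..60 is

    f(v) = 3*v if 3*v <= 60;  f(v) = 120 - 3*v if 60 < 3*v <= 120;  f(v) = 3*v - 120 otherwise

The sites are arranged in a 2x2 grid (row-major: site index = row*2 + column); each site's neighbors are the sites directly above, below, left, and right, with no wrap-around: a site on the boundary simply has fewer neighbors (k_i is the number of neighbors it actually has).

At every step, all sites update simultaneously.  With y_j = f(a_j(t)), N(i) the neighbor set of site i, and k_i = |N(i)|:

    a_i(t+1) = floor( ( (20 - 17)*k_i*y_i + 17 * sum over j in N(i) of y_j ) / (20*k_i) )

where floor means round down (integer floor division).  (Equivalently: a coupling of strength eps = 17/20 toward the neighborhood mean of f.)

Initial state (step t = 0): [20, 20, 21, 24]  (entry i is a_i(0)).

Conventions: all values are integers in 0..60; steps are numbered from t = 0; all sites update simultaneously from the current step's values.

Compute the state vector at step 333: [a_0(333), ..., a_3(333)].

Simulating step by step:
t=0: [20, 20, 21, 24]
t=1: [58, 54, 54, 56]
t=2: [43, 49, 49, 42]
t=3: [24, 10, 10, 23]
t=4: [32, 46, 46, 33]
t=5: [18, 21, 21, 18]
t=6: [56, 54, 54, 56]
t=7: [42, 47, 47, 42]
t=8: [18, 8, 8, 18]
t=9: [28, 49, 49, 28]
t=10: [28, 34, 34, 28]
t=11: [20, 33, 33, 20]
t=12: [26, 54, 54, 26]
t=13: [42, 42, 42, 42]
t=14: [6, 6, 6, 6]
t=15: [18, 18, 18, 18]
t=16: [54, 54, 54, 54]
t=17: [42, 42, 42, 42]

Answer: [42, 42, 42, 42]
Key observation: The state at step 13, [42, 42, 42, 42], reappears at step 17: the system is in a cycle of period 4 from step 13 on.  Therefore the state at step 333 equals the state at step 13 + ((333 - 13) mod 4) = 13, which is [42, 42, 42, 42].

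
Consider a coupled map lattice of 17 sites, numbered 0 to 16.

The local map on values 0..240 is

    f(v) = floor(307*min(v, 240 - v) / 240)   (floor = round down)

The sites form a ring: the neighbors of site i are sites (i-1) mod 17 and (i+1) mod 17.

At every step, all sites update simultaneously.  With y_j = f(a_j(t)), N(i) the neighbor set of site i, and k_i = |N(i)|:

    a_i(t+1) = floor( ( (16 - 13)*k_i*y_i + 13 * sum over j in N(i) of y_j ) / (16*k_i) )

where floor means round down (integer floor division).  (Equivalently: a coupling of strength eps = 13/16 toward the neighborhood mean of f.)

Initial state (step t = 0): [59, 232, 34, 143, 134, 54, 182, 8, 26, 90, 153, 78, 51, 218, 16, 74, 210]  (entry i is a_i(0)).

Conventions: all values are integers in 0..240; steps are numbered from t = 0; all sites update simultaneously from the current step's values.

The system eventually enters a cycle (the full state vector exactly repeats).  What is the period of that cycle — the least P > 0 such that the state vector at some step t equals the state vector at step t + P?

Answer: 4
Key observation: The state at step 25, [149, 148, 149, 149, 145, 138, 129, 119, 118, 119, 129, 138, 145, 149, 149, 148, 149], reappears at step 29 — and no state repeats earlier — so the cycle the system enters has period 4.

Derivation:
t=0: [59, 232, 34, 143, 134, 54, 182, 8, 26, 90, 153, 78, 51, 218, 16, 74, 210]
t=1: [33, 49, 62, 95, 103, 97, 45, 45, 56, 80, 107, 90, 63, 39, 53, 41, 75]
t=2: [71, 60, 89, 108, 124, 99, 84, 62, 77, 103, 113, 109, 81, 68, 53, 75, 56]
t=3: [76, 96, 108, 131, 135, 127, 103, 98, 103, 122, 136, 126, 110, 85, 86, 73, 88]
t=4: [113, 118, 131, 136, 140, 134, 133, 129, 136, 135, 144, 138, 129, 121, 102, 107, 98]
t=5: [138, 143, 141, 133, 132, 132, 137, 135, 136, 128, 130, 131, 141, 138, 141, 129, 137]
t=6: [127, 127, 129, 132, 137, 135, 135, 132, 137, 137, 140, 134, 132, 126, 133, 130, 134]
t=7: [140, 142, 141, 136, 135, 132, 135, 133, 133, 129, 131, 132, 139, 138, 141, 136, 140]
t=8: [126, 126, 128, 130, 135, 134, 136, 135, 138, 138, 139, 134, 133, 127, 130, 127, 129]
t=9: [143, 144, 142, 138, 136, 133, 134, 131, 131, 129, 131, 132, 138, 139, 143, 141, 143]
t=10: [123, 124, 125, 129, 133, 134, 137, 137, 139, 139, 139, 135, 132, 127, 126, 124, 124]
t=11: [148, 148, 144, 141, 137, 133, 132, 130, 129, 129, 131, 133, 138, 141, 145, 146, 148]
t=12: [117, 119, 121, 126, 131, 134, 138, 139, 140, 140, 138, 134, 130, 125, 122, 119, 118]
t=13: [150, 150, 149, 145, 139, 134, 131, 128, 127, 128, 130, 135, 140, 145, 149, 150, 150]
t=14: [115, 115, 117, 122, 128, 134, 139, 141, 143, 142, 138, 133, 127, 121, 117, 115, 115]
t=15: [147, 147, 148, 146, 142, 135, 130, 126, 125, 126, 130, 136, 144, 147, 149, 147, 147]
t=16: [118, 117, 118, 120, 126, 132, 139, 143, 145, 143, 139, 131, 124, 118, 117, 117, 118]
t=17: [149, 149, 150, 148, 145, 137, 130, 124, 123, 124, 131, 138, 145, 148, 149, 149, 149]
t=18: [116, 115, 116, 117, 123, 130, 139, 145, 148, 144, 139, 130, 123, 118, 116, 116, 116]
t=19: [147, 147, 148, 148, 145, 139, 130, 122, 120, 122, 130, 139, 145, 148, 148, 148, 148]
t=20: [117, 117, 117, 118, 122, 130, 139, 147, 150, 147, 139, 130, 122, 118, 117, 117, 117]
t=21: [149, 149, 149, 149, 145, 139, 129, 121, 117, 121, 129, 139, 145, 149, 149, 149, 149]
t=22: [116, 116, 116, 118, 122, 130, 140, 146, 151, 146, 140, 130, 122, 118, 116, 116, 116]
t=23: [148, 148, 148, 149, 145, 138, 129, 120, 118, 120, 129, 138, 145, 149, 148, 148, 148]
t=24: [117, 117, 116, 118, 122, 130, 141, 146, 152, 146, 141, 130, 122, 118, 116, 117, 117]
t=25: [149, 148, 149, 149, 145, 138, 129, 119, 118, 119, 129, 138, 145, 149, 149, 148, 149]
t=26: [116, 116, 116, 118, 122, 130, 141, 146, 151, 146, 141, 130, 122, 118, 116, 116, 116]
t=27: [148, 148, 148, 149, 145, 138, 129, 119, 118, 119, 129, 138, 145, 149, 148, 148, 148]
t=28: [117, 117, 116, 118, 122, 130, 141, 146, 151, 146, 141, 130, 122, 118, 116, 117, 117]
t=29: [149, 148, 149, 149, 145, 138, 129, 119, 118, 119, 129, 138, 145, 149, 149, 148, 149]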